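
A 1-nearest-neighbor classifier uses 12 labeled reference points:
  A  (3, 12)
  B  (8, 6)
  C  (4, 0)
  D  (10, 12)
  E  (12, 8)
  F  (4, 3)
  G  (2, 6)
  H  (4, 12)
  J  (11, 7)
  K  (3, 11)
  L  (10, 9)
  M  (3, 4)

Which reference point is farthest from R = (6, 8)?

Squared Euclidean distances:
|RA|² = (6−3)² + (8−12)² = 9 + 16 = 25
|RB|² = (6−8)² + (8−6)² = 4 + 4 = 8
|RC|² = (6−4)² + (8−0)² = 4 + 64 = 68
|RD|² = (6−10)² + (8−12)² = 16 + 16 = 32
|RE|² = (6−12)² + (8−8)² = 36 + 0 = 36
|RF|² = (6−4)² + (8−3)² = 4 + 25 = 29
|RG|² = (6−2)² + (8−6)² = 16 + 4 = 20
|RH|² = (6−4)² + (8−12)² = 4 + 16 = 20
|RJ|² = (6−11)² + (8−7)² = 25 + 1 = 26
|RK|² = (6−3)² + (8−11)² = 9 + 9 = 18
|RL|² = (6−10)² + (8−9)² = 16 + 1 = 17
|RM|² = (6−3)² + (8−4)² = 9 + 16 = 25
The largest is to C.

C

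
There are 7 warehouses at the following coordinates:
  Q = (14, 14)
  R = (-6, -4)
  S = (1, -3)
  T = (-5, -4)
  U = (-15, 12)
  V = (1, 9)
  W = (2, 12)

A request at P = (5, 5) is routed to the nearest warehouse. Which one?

V

Squared Euclidean distances:
|PQ|² = 81 + 81 = 162
|PR|² = 121 + 81 = 202
|PS|² = 16 + 64 = 80
|PT|² = 100 + 81 = 181
|PU|² = 400 + 49 = 449
|PV|² = 16 + 16 = 32
|PW|² = 9 + 49 = 58
Minimum is at V.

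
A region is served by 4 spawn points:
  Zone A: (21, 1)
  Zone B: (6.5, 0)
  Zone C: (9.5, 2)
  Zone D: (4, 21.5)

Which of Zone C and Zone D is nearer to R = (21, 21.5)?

Zone D

Compare squared distances:
d²(R, Zone C) = (21−9.5)² + (21.5−2)² = 132.25 + 380.25 = 512.5
d²(R, Zone D) = (21−4)² + (21.5−21.5)² = 289 + 0 = 289
512.5 > 289, so Zone D is closer.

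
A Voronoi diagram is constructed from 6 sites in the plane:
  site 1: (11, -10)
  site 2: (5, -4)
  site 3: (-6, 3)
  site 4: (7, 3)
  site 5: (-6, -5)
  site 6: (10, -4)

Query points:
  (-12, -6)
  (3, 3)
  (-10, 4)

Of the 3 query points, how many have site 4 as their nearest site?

1

(-12, -6) — d² to each: site 1:545, site 2:293, site 3:117, site 4:442, site 5:37, site 6:488 → nearest is site 5
(3, 3) — d² to each: site 1:233, site 2:53, site 3:81, site 4:16, site 5:145, site 6:98 → nearest is site 4
(-10, 4) — d² to each: site 1:637, site 2:289, site 3:17, site 4:290, site 5:97, site 6:464 → nearest is site 3
1 of the 3 points has site 4 as nearest.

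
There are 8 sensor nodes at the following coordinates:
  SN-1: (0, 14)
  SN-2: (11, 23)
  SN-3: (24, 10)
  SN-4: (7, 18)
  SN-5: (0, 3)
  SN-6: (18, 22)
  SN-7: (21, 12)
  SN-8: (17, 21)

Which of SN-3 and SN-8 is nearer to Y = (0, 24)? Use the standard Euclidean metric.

SN-8

Compare squared distances:
d²(Y, SN-3) = (0−24)² + (24−10)² = 576 + 196 = 772
d²(Y, SN-8) = (0−17)² + (24−21)² = 289 + 9 = 298
772 > 298, so SN-8 is closer.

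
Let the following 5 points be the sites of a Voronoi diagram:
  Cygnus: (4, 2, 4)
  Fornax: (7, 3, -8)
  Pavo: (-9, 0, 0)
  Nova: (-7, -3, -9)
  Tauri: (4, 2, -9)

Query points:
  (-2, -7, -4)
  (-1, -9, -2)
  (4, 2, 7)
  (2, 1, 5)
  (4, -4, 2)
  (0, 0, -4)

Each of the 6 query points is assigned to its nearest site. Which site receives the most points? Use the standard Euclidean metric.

(-2, -7, -4) — d² to each: Cygnus:181, Fornax:197, Pavo:114, Nova:66, Tauri:142 → nearest is Nova
(-1, -9, -2) — d² to each: Cygnus:182, Fornax:244, Pavo:149, Nova:121, Tauri:195 → nearest is Nova
(4, 2, 7) — d² to each: Cygnus:9, Fornax:235, Pavo:222, Nova:402, Tauri:256 → nearest is Cygnus
(2, 1, 5) — d² to each: Cygnus:6, Fornax:198, Pavo:147, Nova:293, Tauri:201 → nearest is Cygnus
(4, -4, 2) — d² to each: Cygnus:40, Fornax:158, Pavo:189, Nova:243, Tauri:157 → nearest is Cygnus
(0, 0, -4) — d² to each: Cygnus:84, Fornax:74, Pavo:97, Nova:83, Tauri:45 → nearest is Tauri
Tally — Cygnus:3, Nova:2, Tauri:1. Cygnus captures the most (3).

Cygnus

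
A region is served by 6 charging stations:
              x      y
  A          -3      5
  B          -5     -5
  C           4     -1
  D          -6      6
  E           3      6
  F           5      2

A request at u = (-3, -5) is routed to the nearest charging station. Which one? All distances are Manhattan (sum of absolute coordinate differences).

B

d(u,A) = |-3−(-3)| + |-5−5| = 0 + 10 = 10
d(u,B) = |-3−(-5)| + |-5−(-5)| = 2 + 0 = 2
d(u,C) = |-3−4| + |-5−(-1)| = 7 + 4 = 11
d(u,D) = |-3−(-6)| + |-5−6| = 3 + 11 = 14
d(u,E) = |-3−3| + |-5−6| = 6 + 11 = 17
d(u,F) = |-3−5| + |-5−2| = 8 + 7 = 15
Minimum is at B.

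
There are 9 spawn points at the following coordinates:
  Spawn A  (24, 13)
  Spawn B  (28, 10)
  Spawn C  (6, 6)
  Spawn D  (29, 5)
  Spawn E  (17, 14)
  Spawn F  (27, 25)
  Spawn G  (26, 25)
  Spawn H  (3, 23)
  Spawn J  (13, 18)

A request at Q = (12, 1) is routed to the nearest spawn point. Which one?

Spawn C

Since √ is increasing, it suffices to compare squared distances:
d²(Q, Spawn A) = 144 + 144 = 288
d²(Q, Spawn B) = 256 + 81 = 337
d²(Q, Spawn C) = 36 + 25 = 61
d²(Q, Spawn D) = 289 + 16 = 305
d²(Q, Spawn E) = 25 + 169 = 194
d²(Q, Spawn F) = 225 + 576 = 801
d²(Q, Spawn G) = 196 + 576 = 772
d²(Q, Spawn H) = 81 + 484 = 565
d²(Q, Spawn J) = 1 + 289 = 290
The smallest is to Spawn C, so Q lies in the Voronoi region of Spawn C.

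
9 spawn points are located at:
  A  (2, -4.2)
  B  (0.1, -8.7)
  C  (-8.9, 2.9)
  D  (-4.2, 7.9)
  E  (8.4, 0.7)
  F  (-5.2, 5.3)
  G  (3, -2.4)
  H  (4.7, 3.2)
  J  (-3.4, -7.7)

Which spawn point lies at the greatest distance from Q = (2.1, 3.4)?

Since √ is increasing, it suffices to compare squared distances:
|QA|² = (2.1−2)² + (3.4−(-4.2))² = 0.01 + 57.76 = 57.77
|QB|² = (2.1−0.1)² + (3.4−(-8.7))² = 4 + 146.41 = 150.41
|QC|² = (2.1−(-8.9))² + (3.4−2.9)² = 121 + 0.25 = 121.25
|QD|² = (2.1−(-4.2))² + (3.4−7.9)² = 39.69 + 20.25 = 59.94
|QE|² = (2.1−8.4)² + (3.4−0.7)² = 39.69 + 7.29 = 46.98
|QF|² = (2.1−(-5.2))² + (3.4−5.3)² = 53.29 + 3.61 = 56.9
|QG|² = (2.1−3)² + (3.4−(-2.4))² = 0.81 + 33.64 = 34.45
|QH|² = (2.1−4.7)² + (3.4−3.2)² = 6.76 + 0.04 = 6.8
|QJ|² = (2.1−(-3.4))² + (3.4−(-7.7))² = 30.25 + 123.21 = 153.46
The largest is to J.

J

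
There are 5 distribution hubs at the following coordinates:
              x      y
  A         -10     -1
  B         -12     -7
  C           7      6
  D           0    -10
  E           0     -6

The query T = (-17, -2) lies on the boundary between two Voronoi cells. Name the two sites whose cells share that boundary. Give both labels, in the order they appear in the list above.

A and B

Squared distances from T to each site:
|TA|² = (-17−(-10))² + (-2−(-1))² = 49 + 1 = 50
|TB|² = (-17−(-12))² + (-2−(-7))² = 25 + 25 = 50
|TC|² = (-17−7)² + (-2−6)² = 576 + 64 = 640
|TD|² = (-17−0)² + (-2−(-10))² = 289 + 64 = 353
|TE|² = (-17−0)² + (-2−(-6))² = 289 + 16 = 305
T is equidistant from A and B (both at squared distance 50), and every other site is strictly farther — so T lies on the A–B Voronoi edge.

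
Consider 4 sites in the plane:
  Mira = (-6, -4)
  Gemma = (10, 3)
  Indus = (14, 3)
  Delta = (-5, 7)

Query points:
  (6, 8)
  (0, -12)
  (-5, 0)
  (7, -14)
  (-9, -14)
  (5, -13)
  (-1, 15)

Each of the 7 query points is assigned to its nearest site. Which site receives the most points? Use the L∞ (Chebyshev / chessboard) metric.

(6, 8) — d to each: Mira:12, Gemma:5, Indus:8, Delta:11 → nearest is Gemma
(0, -12) — d to each: Mira:8, Gemma:15, Indus:15, Delta:19 → nearest is Mira
(-5, 0) — d to each: Mira:4, Gemma:15, Indus:19, Delta:7 → nearest is Mira
(7, -14) — d to each: Mira:13, Gemma:17, Indus:17, Delta:21 → nearest is Mira
(-9, -14) — d to each: Mira:10, Gemma:19, Indus:23, Delta:21 → nearest is Mira
(5, -13) — d to each: Mira:11, Gemma:16, Indus:16, Delta:20 → nearest is Mira
(-1, 15) — d to each: Mira:19, Gemma:12, Indus:15, Delta:8 → nearest is Delta
Tally — Mira:5, Gemma:1, Delta:1. Mira captures the most (5).

Mira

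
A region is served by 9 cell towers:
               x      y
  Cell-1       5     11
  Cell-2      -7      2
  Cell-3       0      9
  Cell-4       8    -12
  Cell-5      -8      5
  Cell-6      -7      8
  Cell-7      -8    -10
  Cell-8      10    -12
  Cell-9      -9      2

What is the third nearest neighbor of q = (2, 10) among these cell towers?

Compare squared distances (the ordering matches that of the actual distances):
d²(q, Cell-1) = 9 + 1 = 10
d²(q, Cell-2) = 81 + 64 = 145
d²(q, Cell-3) = 4 + 1 = 5
d²(q, Cell-4) = 36 + 484 = 520
d²(q, Cell-5) = 100 + 25 = 125
d²(q, Cell-6) = 81 + 4 = 85
d²(q, Cell-7) = 100 + 400 = 500
d²(q, Cell-8) = 64 + 484 = 548
d²(q, Cell-9) = 121 + 64 = 185
Sorted ascending: Cell-3, Cell-1, Cell-6, Cell-5, … — the third-nearest is Cell-6.

Cell-6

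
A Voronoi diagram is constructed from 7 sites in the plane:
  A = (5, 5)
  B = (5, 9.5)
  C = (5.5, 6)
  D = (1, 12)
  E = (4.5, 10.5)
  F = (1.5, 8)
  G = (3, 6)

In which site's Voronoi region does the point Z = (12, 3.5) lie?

Since √ is increasing, it suffices to compare squared distances:
|ZA|² = 49 + 2.25 = 51.25
|ZB|² = 49 + 36 = 85
|ZC|² = 42.25 + 6.25 = 48.5
|ZD|² = 121 + 72.25 = 193.25
|ZE|² = 56.25 + 49 = 105.25
|ZF|² = 110.25 + 20.25 = 130.5
|ZG|² = 81 + 6.25 = 87.25
The smallest is to C, so Z lies in the Voronoi region of C.

C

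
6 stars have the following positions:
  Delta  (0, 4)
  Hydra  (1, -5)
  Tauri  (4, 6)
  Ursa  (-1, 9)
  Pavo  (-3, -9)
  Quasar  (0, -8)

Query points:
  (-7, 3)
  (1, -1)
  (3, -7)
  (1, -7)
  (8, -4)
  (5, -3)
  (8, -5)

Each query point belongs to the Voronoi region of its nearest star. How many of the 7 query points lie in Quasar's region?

(-7, 3) — d² to each: Delta:50, Hydra:128, Tauri:130, Ursa:72, Pavo:160, Quasar:170 → nearest is Delta
(1, -1) — d² to each: Delta:26, Hydra:16, Tauri:58, Ursa:104, Pavo:80, Quasar:50 → nearest is Hydra
(3, -7) — d² to each: Delta:130, Hydra:8, Tauri:170, Ursa:272, Pavo:40, Quasar:10 → nearest is Hydra
(1, -7) — d² to each: Delta:122, Hydra:4, Tauri:178, Ursa:260, Pavo:20, Quasar:2 → nearest is Quasar
(8, -4) — d² to each: Delta:128, Hydra:50, Tauri:116, Ursa:250, Pavo:146, Quasar:80 → nearest is Hydra
(5, -3) — d² to each: Delta:74, Hydra:20, Tauri:82, Ursa:180, Pavo:100, Quasar:50 → nearest is Hydra
(8, -5) — d² to each: Delta:145, Hydra:49, Tauri:137, Ursa:277, Pavo:137, Quasar:73 → nearest is Hydra
1 of the 7 points has Quasar as nearest.

1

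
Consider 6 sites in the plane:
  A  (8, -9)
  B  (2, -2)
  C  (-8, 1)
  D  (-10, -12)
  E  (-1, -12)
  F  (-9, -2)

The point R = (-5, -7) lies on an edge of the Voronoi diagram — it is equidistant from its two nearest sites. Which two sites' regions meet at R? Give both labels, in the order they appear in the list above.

E and F

Squared distances from R to each site:
|RA|² = (-5−8)² + (-7−(-9))² = 169 + 4 = 173
|RB|² = (-5−2)² + (-7−(-2))² = 49 + 25 = 74
|RC|² = (-5−(-8))² + (-7−1)² = 9 + 64 = 73
|RD|² = (-5−(-10))² + (-7−(-12))² = 25 + 25 = 50
|RE|² = (-5−(-1))² + (-7−(-12))² = 16 + 25 = 41
|RF|² = (-5−(-9))² + (-7−(-2))² = 16 + 25 = 41
R is equidistant from E and F (both at squared distance 41), and every other site is strictly farther — so R lies on the E–F Voronoi edge.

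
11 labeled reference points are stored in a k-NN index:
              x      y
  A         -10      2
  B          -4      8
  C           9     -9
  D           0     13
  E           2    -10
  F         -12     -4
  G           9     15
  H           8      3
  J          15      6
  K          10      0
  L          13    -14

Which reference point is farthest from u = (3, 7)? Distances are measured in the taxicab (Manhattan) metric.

d(u,A) = |3−(-10)| + |7−2| = 13 + 5 = 18
d(u,B) = |3−(-4)| + |7−8| = 7 + 1 = 8
d(u,C) = |3−9| + |7−(-9)| = 6 + 16 = 22
d(u,D) = |3−0| + |7−13| = 3 + 6 = 9
d(u,E) = |3−2| + |7−(-10)| = 1 + 17 = 18
d(u,F) = |3−(-12)| + |7−(-4)| = 15 + 11 = 26
d(u,G) = |3−9| + |7−15| = 6 + 8 = 14
d(u,H) = |3−8| + |7−3| = 5 + 4 = 9
d(u,J) = |3−15| + |7−6| = 12 + 1 = 13
d(u,K) = |3−10| + |7−0| = 7 + 7 = 14
d(u,L) = |3−13| + |7−(-14)| = 10 + 21 = 31
The largest is to L.

L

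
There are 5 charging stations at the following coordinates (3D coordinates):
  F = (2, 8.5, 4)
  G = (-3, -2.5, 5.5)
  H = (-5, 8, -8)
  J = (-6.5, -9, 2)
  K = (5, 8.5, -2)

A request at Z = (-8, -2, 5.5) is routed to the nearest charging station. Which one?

Since √ is increasing, it suffices to compare squared distances:
|ZF|² = (-8−2)² + (-2−8.5)² + (5.5−4)² = 100 + 110.25 + 2.25 = 212.5
|ZG|² = (-8−(-3))² + (-2−(-2.5))² + (5.5−5.5)² = 25 + 0.25 + 0 = 25.25
|ZH|² = (-8−(-5))² + (-2−8)² + (5.5−(-8))² = 9 + 100 + 182.25 = 291.25
|ZJ|² = (-8−(-6.5))² + (-2−(-9))² + (5.5−2)² = 2.25 + 49 + 12.25 = 63.5
|ZK|² = (-8−5)² + (-2−8.5)² + (5.5−(-2))² = 169 + 110.25 + 56.25 = 335.5
Minimum is at G.

G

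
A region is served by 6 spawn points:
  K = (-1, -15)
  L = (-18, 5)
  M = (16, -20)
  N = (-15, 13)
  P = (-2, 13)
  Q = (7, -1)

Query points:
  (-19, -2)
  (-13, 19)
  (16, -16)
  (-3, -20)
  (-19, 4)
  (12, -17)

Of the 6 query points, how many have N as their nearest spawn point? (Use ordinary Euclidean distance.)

(-19, -2) — d² to each: K:493, L:50, M:1549, N:241, P:514, Q:677 → nearest is L
(-13, 19) — d² to each: K:1300, L:221, M:2362, N:40, P:157, Q:800 → nearest is N
(16, -16) — d² to each: K:290, L:1597, M:16, N:1802, P:1165, Q:306 → nearest is M
(-3, -20) — d² to each: K:29, L:850, M:361, N:1233, P:1090, Q:461 → nearest is K
(-19, 4) — d² to each: K:685, L:2, M:1801, N:97, P:370, Q:701 → nearest is L
(12, -17) — d² to each: K:173, L:1384, M:25, N:1629, P:1096, Q:281 → nearest is M
1 of the 6 points has N as nearest.

1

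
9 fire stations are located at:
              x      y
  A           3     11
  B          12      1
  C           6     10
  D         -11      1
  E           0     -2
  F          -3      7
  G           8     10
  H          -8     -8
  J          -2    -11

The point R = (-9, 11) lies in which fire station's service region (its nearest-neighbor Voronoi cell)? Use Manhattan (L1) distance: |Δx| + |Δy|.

F

d(R,A) = |-9−3| + |11−11| = 12 + 0 = 12
d(R,B) = |-9−12| + |11−1| = 21 + 10 = 31
d(R,C) = |-9−6| + |11−10| = 15 + 1 = 16
d(R,D) = |-9−(-11)| + |11−1| = 2 + 10 = 12
d(R,E) = |-9−0| + |11−(-2)| = 9 + 13 = 22
d(R,F) = |-9−(-3)| + |11−7| = 6 + 4 = 10
d(R,G) = |-9−8| + |11−10| = 17 + 1 = 18
d(R,H) = |-9−(-8)| + |11−(-8)| = 1 + 19 = 20
d(R,J) = |-9−(-2)| + |11−(-11)| = 7 + 22 = 29
Minimum is at F.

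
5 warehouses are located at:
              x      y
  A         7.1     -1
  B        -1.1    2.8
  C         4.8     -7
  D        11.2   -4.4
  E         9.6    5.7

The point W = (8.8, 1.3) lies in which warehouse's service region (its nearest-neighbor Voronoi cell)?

Squared Euclidean distances:
|WA|² = (8.8−7.1)² + (1.3−(-1))² = 2.89 + 5.29 = 8.18
|WB|² = (8.8−(-1.1))² + (1.3−2.8)² = 98.01 + 2.25 = 100.26
|WC|² = (8.8−4.8)² + (1.3−(-7))² = 16 + 68.89 = 84.89
|WD|² = (8.8−11.2)² + (1.3−(-4.4))² = 5.76 + 32.49 = 38.25
|WE|² = (8.8−9.6)² + (1.3−5.7)² = 0.64 + 19.36 = 20
A is nearest.

A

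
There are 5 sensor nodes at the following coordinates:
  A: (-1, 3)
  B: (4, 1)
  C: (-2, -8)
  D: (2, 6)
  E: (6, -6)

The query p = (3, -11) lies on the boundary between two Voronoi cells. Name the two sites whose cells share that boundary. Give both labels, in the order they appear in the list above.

Squared distances from p to each site:
|pA|² = (3−(-1))² + (-11−3)² = 16 + 196 = 212
|pB|² = (3−4)² + (-11−1)² = 1 + 144 = 145
|pC|² = (3−(-2))² + (-11−(-8))² = 25 + 9 = 34
|pD|² = (3−2)² + (-11−6)² = 1 + 289 = 290
|pE|² = (3−6)² + (-11−(-6))² = 9 + 25 = 34
p is equidistant from C and E (both at squared distance 34), and every other site is strictly farther — so p lies on the C–E Voronoi edge.

C and E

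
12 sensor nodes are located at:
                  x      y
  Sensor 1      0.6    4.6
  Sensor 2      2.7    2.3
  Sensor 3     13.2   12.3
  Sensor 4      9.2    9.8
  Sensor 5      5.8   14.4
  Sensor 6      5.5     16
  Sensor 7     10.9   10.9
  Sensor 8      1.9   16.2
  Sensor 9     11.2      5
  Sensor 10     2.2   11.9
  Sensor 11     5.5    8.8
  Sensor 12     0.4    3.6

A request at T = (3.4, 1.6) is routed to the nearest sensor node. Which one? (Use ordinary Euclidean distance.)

Squared Euclidean distances:
d²(T, Sensor 1) = (3.4−0.6)² + (1.6−4.6)² = 7.84 + 9 = 16.84
d²(T, Sensor 2) = (3.4−2.7)² + (1.6−2.3)² = 0.49 + 0.49 = 0.98
d²(T, Sensor 3) = (3.4−13.2)² + (1.6−12.3)² = 96.04 + 114.49 = 210.53
d²(T, Sensor 4) = (3.4−9.2)² + (1.6−9.8)² = 33.64 + 67.24 = 100.88
d²(T, Sensor 5) = (3.4−5.8)² + (1.6−14.4)² = 5.76 + 163.84 = 169.6
d²(T, Sensor 6) = (3.4−5.5)² + (1.6−16)² = 4.41 + 207.36 = 211.77
d²(T, Sensor 7) = (3.4−10.9)² + (1.6−10.9)² = 56.25 + 86.49 = 142.74
d²(T, Sensor 8) = (3.4−1.9)² + (1.6−16.2)² = 2.25 + 213.16 = 215.41
d²(T, Sensor 9) = (3.4−11.2)² + (1.6−5)² = 60.84 + 11.56 = 72.4
d²(T, Sensor 10) = (3.4−2.2)² + (1.6−11.9)² = 1.44 + 106.09 = 107.53
d²(T, Sensor 11) = (3.4−5.5)² + (1.6−8.8)² = 4.41 + 51.84 = 56.25
d²(T, Sensor 12) = (3.4−0.4)² + (1.6−3.6)² = 9 + 4 = 13
Sensor 2 is nearest.

Sensor 2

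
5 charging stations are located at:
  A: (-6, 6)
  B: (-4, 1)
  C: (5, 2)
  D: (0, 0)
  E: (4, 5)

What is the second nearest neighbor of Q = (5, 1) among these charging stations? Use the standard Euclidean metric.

E

Compare squared distances (the ordering matches that of the actual distances):
|QA|² = (5−(-6))² + (1−6)² = 121 + 25 = 146
|QB|² = (5−(-4))² + (1−1)² = 81 + 0 = 81
|QC|² = (5−5)² + (1−2)² = 0 + 1 = 1
|QD|² = (5−0)² + (1−0)² = 25 + 1 = 26
|QE|² = (5−4)² + (1−5)² = 1 + 16 = 17
Sorted ascending: C, E, D, … — the second-nearest is E.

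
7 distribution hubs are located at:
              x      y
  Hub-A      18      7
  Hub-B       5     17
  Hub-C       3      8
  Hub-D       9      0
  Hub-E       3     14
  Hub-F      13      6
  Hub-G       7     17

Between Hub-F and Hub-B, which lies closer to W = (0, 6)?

Compare squared distances:
d²(W, Hub-F) = (0−13)² + (6−6)² = 169 + 0 = 169
d²(W, Hub-B) = (0−5)² + (6−17)² = 25 + 121 = 146
169 > 146, so Hub-B is closer.

Hub-B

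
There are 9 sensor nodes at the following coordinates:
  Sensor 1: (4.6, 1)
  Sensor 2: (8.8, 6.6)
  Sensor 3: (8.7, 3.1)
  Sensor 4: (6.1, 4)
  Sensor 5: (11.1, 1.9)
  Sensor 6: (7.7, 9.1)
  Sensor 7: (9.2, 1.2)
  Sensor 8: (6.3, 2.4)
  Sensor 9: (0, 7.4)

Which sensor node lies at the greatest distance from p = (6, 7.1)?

Sensor 5

Since √ is increasing, it suffices to compare squared distances:
d²(p, Sensor 1) = 1.96 + 37.21 = 39.17
d²(p, Sensor 2) = 7.84 + 0.25 = 8.09
d²(p, Sensor 3) = 7.29 + 16 = 23.29
d²(p, Sensor 4) = 0.01 + 9.61 = 9.62
d²(p, Sensor 5) = 26.01 + 27.04 = 53.05
d²(p, Sensor 6) = 2.89 + 4 = 6.89
d²(p, Sensor 7) = 10.24 + 34.81 = 45.05
d²(p, Sensor 8) = 0.09 + 22.09 = 22.18
d²(p, Sensor 9) = 36 + 0.09 = 36.09
The largest is to Sensor 5.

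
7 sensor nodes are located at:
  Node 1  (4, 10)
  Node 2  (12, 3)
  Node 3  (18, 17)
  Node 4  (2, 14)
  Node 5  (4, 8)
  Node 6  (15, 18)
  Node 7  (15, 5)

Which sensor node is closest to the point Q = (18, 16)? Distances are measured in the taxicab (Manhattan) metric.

d(Q, Node 1) = 14 + 6 = 20
d(Q, Node 2) = 6 + 13 = 19
d(Q, Node 3) = 0 + 1 = 1
d(Q, Node 4) = 16 + 2 = 18
d(Q, Node 5) = 14 + 8 = 22
d(Q, Node 6) = 3 + 2 = 5
d(Q, Node 7) = 3 + 11 = 14
Node 3 is nearest.

Node 3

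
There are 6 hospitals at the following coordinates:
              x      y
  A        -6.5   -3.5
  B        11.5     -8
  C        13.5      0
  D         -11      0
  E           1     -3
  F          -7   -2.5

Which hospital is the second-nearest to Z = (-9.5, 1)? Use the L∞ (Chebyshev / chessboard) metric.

d(Z,A) = max(3, 4.5) = 4.5
d(Z,B) = max(21, 9) = 21
d(Z,C) = max(23, 1) = 23
d(Z,D) = max(1.5, 1) = 1.5
d(Z,E) = max(10.5, 4) = 10.5
d(Z,F) = max(2.5, 3.5) = 3.5
Sorted ascending: D, F, A, … — the second-nearest is F.

F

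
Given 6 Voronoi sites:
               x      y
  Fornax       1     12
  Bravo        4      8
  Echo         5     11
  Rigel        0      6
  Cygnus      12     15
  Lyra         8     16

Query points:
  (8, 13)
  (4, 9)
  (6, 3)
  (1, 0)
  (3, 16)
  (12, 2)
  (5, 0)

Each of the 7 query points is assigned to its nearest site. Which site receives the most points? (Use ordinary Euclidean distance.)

Bravo

(8, 13) — d² to each: Fornax:50, Bravo:41, Echo:13, Rigel:113, Cygnus:20, Lyra:9 → nearest is Lyra
(4, 9) — d² to each: Fornax:18, Bravo:1, Echo:5, Rigel:25, Cygnus:100, Lyra:65 → nearest is Bravo
(6, 3) — d² to each: Fornax:106, Bravo:29, Echo:65, Rigel:45, Cygnus:180, Lyra:173 → nearest is Bravo
(1, 0) — d² to each: Fornax:144, Bravo:73, Echo:137, Rigel:37, Cygnus:346, Lyra:305 → nearest is Rigel
(3, 16) — d² to each: Fornax:20, Bravo:65, Echo:29, Rigel:109, Cygnus:82, Lyra:25 → nearest is Fornax
(12, 2) — d² to each: Fornax:221, Bravo:100, Echo:130, Rigel:160, Cygnus:169, Lyra:212 → nearest is Bravo
(5, 0) — d² to each: Fornax:160, Bravo:65, Echo:121, Rigel:61, Cygnus:274, Lyra:265 → nearest is Rigel
Tally — Fornax:1, Bravo:3, Rigel:2, Lyra:1. Bravo captures the most (3).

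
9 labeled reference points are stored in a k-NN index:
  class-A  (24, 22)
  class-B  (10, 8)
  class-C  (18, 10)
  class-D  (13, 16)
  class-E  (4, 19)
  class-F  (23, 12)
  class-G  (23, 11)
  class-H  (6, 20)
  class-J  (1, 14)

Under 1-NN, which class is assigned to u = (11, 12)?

class-B

Squared Euclidean distances:
d²(u, class-A) = 169 + 100 = 269
d²(u, class-B) = 1 + 16 = 17
d²(u, class-C) = 49 + 4 = 53
d²(u, class-D) = 4 + 16 = 20
d²(u, class-E) = 49 + 49 = 98
d²(u, class-F) = 144 + 0 = 144
d²(u, class-G) = 144 + 1 = 145
d²(u, class-H) = 25 + 64 = 89
d²(u, class-J) = 100 + 4 = 104
class-B is nearest.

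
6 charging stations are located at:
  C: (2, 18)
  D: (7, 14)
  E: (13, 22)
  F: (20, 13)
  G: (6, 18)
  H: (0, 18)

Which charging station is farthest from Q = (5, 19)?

Compare squared distances (the ordering matches that of the actual distances):
|QC|² = (5−2)² + (19−18)² = 9 + 1 = 10
|QD|² = (5−7)² + (19−14)² = 4 + 25 = 29
|QE|² = (5−13)² + (19−22)² = 64 + 9 = 73
|QF|² = (5−20)² + (19−13)² = 225 + 36 = 261
|QG|² = (5−6)² + (19−18)² = 1 + 1 = 2
|QH|² = (5−0)² + (19−18)² = 25 + 1 = 26
The largest is to F.

F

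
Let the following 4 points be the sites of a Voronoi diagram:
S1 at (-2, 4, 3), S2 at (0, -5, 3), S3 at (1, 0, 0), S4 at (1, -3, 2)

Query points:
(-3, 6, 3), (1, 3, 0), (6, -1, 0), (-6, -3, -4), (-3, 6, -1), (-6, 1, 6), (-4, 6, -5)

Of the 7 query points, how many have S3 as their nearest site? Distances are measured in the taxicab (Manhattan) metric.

(-3, 6, 3) — d to each: S1:3, S2:14, S3:13, S4:14 → nearest is S1
(1, 3, 0) — d to each: S1:7, S2:12, S3:3, S4:8 → nearest is S3
(6, -1, 0) — d to each: S1:16, S2:13, S3:6, S4:9 → nearest is S3
(-6, -3, -4) — d to each: S1:18, S2:15, S3:14, S4:13 → nearest is S4
(-3, 6, -1) — d to each: S1:7, S2:18, S3:11, S4:16 → nearest is S1
(-6, 1, 6) — d to each: S1:10, S2:15, S3:14, S4:15 → nearest is S1
(-4, 6, -5) — d to each: S1:12, S2:23, S3:16, S4:21 → nearest is S1
2 of the 7 points have S3 as nearest.

2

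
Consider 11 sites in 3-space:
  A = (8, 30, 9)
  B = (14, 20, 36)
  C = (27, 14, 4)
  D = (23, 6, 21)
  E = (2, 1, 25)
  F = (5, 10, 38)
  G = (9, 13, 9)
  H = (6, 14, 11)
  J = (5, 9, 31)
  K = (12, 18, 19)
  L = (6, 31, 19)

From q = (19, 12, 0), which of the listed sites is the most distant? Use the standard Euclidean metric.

F

Squared Euclidean distances:
|qA|² = (19−8)² + (12−30)² + (0−9)² = 121 + 324 + 81 = 526
|qB|² = (19−14)² + (12−20)² + (0−36)² = 25 + 64 + 1296 = 1385
|qC|² = (19−27)² + (12−14)² + (0−4)² = 64 + 4 + 16 = 84
|qD|² = (19−23)² + (12−6)² + (0−21)² = 16 + 36 + 441 = 493
|qE|² = (19−2)² + (12−1)² + (0−25)² = 289 + 121 + 625 = 1035
|qF|² = (19−5)² + (12−10)² + (0−38)² = 196 + 4 + 1444 = 1644
|qG|² = (19−9)² + (12−13)² + (0−9)² = 100 + 1 + 81 = 182
|qH|² = (19−6)² + (12−14)² + (0−11)² = 169 + 4 + 121 = 294
|qJ|² = (19−5)² + (12−9)² + (0−31)² = 196 + 9 + 961 = 1166
|qK|² = (19−12)² + (12−18)² + (0−19)² = 49 + 36 + 361 = 446
|qL|² = (19−6)² + (12−31)² + (0−19)² = 169 + 361 + 361 = 891
The largest is to F.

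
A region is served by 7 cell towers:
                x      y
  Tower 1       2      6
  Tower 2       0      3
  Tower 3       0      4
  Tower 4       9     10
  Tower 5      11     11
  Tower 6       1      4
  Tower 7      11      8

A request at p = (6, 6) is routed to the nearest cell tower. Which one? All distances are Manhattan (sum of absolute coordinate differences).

d(p, Tower 1) = |6−2| + |6−6| = 4 + 0 = 4
d(p, Tower 2) = |6−0| + |6−3| = 6 + 3 = 9
d(p, Tower 3) = |6−0| + |6−4| = 6 + 2 = 8
d(p, Tower 4) = |6−9| + |6−10| = 3 + 4 = 7
d(p, Tower 5) = |6−11| + |6−11| = 5 + 5 = 10
d(p, Tower 6) = |6−1| + |6−4| = 5 + 2 = 7
d(p, Tower 7) = |6−11| + |6−8| = 5 + 2 = 7
Tower 1 is nearest.

Tower 1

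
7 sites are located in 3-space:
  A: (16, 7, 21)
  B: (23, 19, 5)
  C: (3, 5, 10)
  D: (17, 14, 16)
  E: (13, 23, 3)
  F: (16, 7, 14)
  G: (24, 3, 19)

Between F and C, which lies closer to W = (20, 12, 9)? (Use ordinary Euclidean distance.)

F

Compare squared distances:
|WF|² = (20−16)² + (12−7)² + (9−14)² = 16 + 25 + 25 = 66
|WC|² = (20−3)² + (12−5)² + (9−10)² = 289 + 49 + 1 = 339
66 < 339, so F is closer.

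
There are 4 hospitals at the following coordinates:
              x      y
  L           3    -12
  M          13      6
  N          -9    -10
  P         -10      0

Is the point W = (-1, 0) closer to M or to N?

Compare squared distances:
|WM|² = (-1−13)² + (0−6)² = 196 + 36 = 232
|WN|² = (-1−(-9))² + (0−(-10))² = 64 + 100 = 164
232 > 164, so N is closer.

N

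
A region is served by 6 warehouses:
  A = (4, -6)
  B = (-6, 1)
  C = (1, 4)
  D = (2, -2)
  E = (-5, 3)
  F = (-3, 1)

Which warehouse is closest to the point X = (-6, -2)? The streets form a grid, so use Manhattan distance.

B

d(X,A) = |-6−4| + |-2−(-6)| = 10 + 4 = 14
d(X,B) = |-6−(-6)| + |-2−1| = 0 + 3 = 3
d(X,C) = |-6−1| + |-2−4| = 7 + 6 = 13
d(X,D) = |-6−2| + |-2−(-2)| = 8 + 0 = 8
d(X,E) = |-6−(-5)| + |-2−3| = 1 + 5 = 6
d(X,F) = |-6−(-3)| + |-2−1| = 3 + 3 = 6
B is nearest.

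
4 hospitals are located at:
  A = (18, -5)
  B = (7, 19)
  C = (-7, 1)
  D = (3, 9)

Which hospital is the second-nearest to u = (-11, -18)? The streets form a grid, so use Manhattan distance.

D

d(u,A) = |-11−18| + |-18−(-5)| = 29 + 13 = 42
d(u,B) = |-11−7| + |-18−19| = 18 + 37 = 55
d(u,C) = |-11−(-7)| + |-18−1| = 4 + 19 = 23
d(u,D) = |-11−3| + |-18−9| = 14 + 27 = 41
Sorted ascending: C, D, A, … — the second-nearest is D.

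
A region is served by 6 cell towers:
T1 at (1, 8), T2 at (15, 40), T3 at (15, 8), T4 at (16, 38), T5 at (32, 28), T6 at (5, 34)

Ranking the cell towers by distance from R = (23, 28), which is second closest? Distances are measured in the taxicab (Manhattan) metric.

d(R,T1) = |23−1| + |28−8| = 22 + 20 = 42
d(R,T2) = |23−15| + |28−40| = 8 + 12 = 20
d(R,T3) = |23−15| + |28−8| = 8 + 20 = 28
d(R,T4) = |23−16| + |28−38| = 7 + 10 = 17
d(R,T5) = |23−32| + |28−28| = 9 + 0 = 9
d(R,T6) = |23−5| + |28−34| = 18 + 6 = 24
Sorted ascending: T5, T4, T2, … — the second-nearest is T4.

T4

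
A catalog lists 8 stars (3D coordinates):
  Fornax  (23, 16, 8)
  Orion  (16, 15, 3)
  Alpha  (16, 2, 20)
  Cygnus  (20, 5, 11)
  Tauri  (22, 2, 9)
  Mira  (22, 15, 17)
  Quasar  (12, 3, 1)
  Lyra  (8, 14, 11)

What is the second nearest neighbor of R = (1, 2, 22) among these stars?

Since √ is increasing, it suffices to compare squared distances:
d²(R, Fornax) = 484 + 196 + 196 = 876
d²(R, Orion) = 225 + 169 + 361 = 755
d²(R, Alpha) = 225 + 0 + 4 = 229
d²(R, Cygnus) = 361 + 9 + 121 = 491
d²(R, Tauri) = 441 + 0 + 169 = 610
d²(R, Mira) = 441 + 169 + 25 = 635
d²(R, Quasar) = 121 + 1 + 441 = 563
d²(R, Lyra) = 49 + 144 + 121 = 314
Sorted ascending: Alpha, Lyra, Cygnus, … — the second-nearest is Lyra.

Lyra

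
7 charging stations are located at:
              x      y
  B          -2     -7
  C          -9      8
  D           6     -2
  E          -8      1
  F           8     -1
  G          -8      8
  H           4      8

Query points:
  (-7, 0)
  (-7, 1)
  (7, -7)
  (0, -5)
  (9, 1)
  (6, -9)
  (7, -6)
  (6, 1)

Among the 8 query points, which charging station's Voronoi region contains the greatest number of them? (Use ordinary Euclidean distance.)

(-7, 0) — d² to each: B:74, C:68, D:173, E:2, F:226, G:65, H:185 → nearest is E
(-7, 1) — d² to each: B:89, C:53, D:178, E:1, F:229, G:50, H:170 → nearest is E
(7, -7) — d² to each: B:81, C:481, D:26, E:289, F:37, G:450, H:234 → nearest is D
(0, -5) — d² to each: B:8, C:250, D:45, E:100, F:80, G:233, H:185 → nearest is B
(9, 1) — d² to each: B:185, C:373, D:18, E:289, F:5, G:338, H:74 → nearest is F
(6, -9) — d² to each: B:68, C:514, D:49, E:296, F:68, G:485, H:293 → nearest is D
(7, -6) — d² to each: B:82, C:452, D:17, E:274, F:26, G:421, H:205 → nearest is D
(6, 1) — d² to each: B:128, C:274, D:9, E:196, F:8, G:245, H:53 → nearest is F
Tally — B:1, D:3, E:2, F:2. D captures the most (3).

D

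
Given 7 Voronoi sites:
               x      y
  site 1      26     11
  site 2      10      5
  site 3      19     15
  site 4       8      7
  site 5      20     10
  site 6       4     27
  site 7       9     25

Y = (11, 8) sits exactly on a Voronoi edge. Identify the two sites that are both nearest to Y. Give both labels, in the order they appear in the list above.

Squared distances from Y to each site:
d²(Y, site 1) = (11−26)² + (8−11)² = 225 + 9 = 234
d²(Y, site 2) = (11−10)² + (8−5)² = 1 + 9 = 10
d²(Y, site 3) = (11−19)² + (8−15)² = 64 + 49 = 113
d²(Y, site 4) = (11−8)² + (8−7)² = 9 + 1 = 10
d²(Y, site 5) = (11−20)² + (8−10)² = 81 + 4 = 85
d²(Y, site 6) = (11−4)² + (8−27)² = 49 + 361 = 410
d²(Y, site 7) = (11−9)² + (8−25)² = 4 + 289 = 293
Y is equidistant from site 2 and site 4 (both at squared distance 10), and every other site is strictly farther — so Y lies on the site 2–site 4 Voronoi edge.

site 2 and site 4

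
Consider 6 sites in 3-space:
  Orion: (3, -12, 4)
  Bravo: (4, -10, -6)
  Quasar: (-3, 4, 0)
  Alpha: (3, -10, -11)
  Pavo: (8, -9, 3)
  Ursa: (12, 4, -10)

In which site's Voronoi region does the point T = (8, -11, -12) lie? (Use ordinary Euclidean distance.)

Since √ is increasing, it suffices to compare squared distances:
d²(T, Orion) = (8−3)² + (-11−(-12))² + (-12−4)² = 25 + 1 + 256 = 282
d²(T, Bravo) = (8−4)² + (-11−(-10))² + (-12−(-6))² = 16 + 1 + 36 = 53
d²(T, Quasar) = (8−(-3))² + (-11−4)² + (-12−0)² = 121 + 225 + 144 = 490
d²(T, Alpha) = (8−3)² + (-11−(-10))² + (-12−(-11))² = 25 + 1 + 1 = 27
d²(T, Pavo) = (8−8)² + (-11−(-9))² + (-12−3)² = 0 + 4 + 225 = 229
d²(T, Ursa) = (8−12)² + (-11−4)² + (-12−(-10))² = 16 + 225 + 4 = 245
Minimum is at Alpha.

Alpha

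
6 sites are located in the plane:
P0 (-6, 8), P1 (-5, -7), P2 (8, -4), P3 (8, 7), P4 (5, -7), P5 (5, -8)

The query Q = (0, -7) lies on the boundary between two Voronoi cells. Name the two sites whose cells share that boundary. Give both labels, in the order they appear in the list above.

Squared distances from Q to each site:
|QP0|² = (0−(-6))² + (-7−8)² = 36 + 225 = 261
|QP1|² = (0−(-5))² + (-7−(-7))² = 25 + 0 = 25
|QP2|² = (0−8)² + (-7−(-4))² = 64 + 9 = 73
|QP3|² = (0−8)² + (-7−7)² = 64 + 196 = 260
|QP4|² = (0−5)² + (-7−(-7))² = 25 + 0 = 25
|QP5|² = (0−5)² + (-7−(-8))² = 25 + 1 = 26
Q is equidistant from P1 and P4 (both at squared distance 25), and every other site is strictly farther — so Q lies on the P1–P4 Voronoi edge.

P1 and P4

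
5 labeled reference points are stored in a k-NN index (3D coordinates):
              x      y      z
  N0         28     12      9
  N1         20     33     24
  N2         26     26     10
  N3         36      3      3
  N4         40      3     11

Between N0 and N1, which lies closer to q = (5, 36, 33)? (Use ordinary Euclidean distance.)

N1

Compare squared distances:
|qN0|² = (5−28)² + (36−12)² + (33−9)² = 529 + 576 + 576 = 1681
|qN1|² = (5−20)² + (36−33)² + (33−24)² = 225 + 9 + 81 = 315
1681 > 315, so N1 is closer.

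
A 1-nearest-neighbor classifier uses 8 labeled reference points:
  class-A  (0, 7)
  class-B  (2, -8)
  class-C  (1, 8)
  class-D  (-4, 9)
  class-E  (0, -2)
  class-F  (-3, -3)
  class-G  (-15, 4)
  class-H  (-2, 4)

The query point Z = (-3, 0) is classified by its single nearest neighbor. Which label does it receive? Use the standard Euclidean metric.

class-F

Squared Euclidean distances:
d²(Z, class-A) = (-3−0)² + (0−7)² = 9 + 49 = 58
d²(Z, class-B) = (-3−2)² + (0−(-8))² = 25 + 64 = 89
d²(Z, class-C) = (-3−1)² + (0−8)² = 16 + 64 = 80
d²(Z, class-D) = (-3−(-4))² + (0−9)² = 1 + 81 = 82
d²(Z, class-E) = (-3−0)² + (0−(-2))² = 9 + 4 = 13
d²(Z, class-F) = (-3−(-3))² + (0−(-3))² = 0 + 9 = 9
d²(Z, class-G) = (-3−(-15))² + (0−4)² = 144 + 16 = 160
d²(Z, class-H) = (-3−(-2))² + (0−4)² = 1 + 16 = 17
The smallest is to class-F, so Z lies in the Voronoi region of class-F.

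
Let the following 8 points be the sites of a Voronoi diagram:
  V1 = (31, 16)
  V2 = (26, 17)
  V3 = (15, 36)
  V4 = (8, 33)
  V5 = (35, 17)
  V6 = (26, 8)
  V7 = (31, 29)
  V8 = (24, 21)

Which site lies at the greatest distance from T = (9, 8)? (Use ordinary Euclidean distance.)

Squared Euclidean distances:
|TV1|² = 484 + 64 = 548
|TV2|² = 289 + 81 = 370
|TV3|² = 36 + 784 = 820
|TV4|² = 1 + 625 = 626
|TV5|² = 676 + 81 = 757
|TV6|² = 289 + 0 = 289
|TV7|² = 484 + 441 = 925
|TV8|² = 225 + 169 = 394
The largest is to V7.

V7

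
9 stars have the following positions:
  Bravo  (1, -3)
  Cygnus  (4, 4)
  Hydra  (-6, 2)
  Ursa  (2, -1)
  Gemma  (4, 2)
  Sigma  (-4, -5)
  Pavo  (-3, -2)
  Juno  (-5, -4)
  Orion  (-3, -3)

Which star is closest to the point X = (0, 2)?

Ursa

Squared Euclidean distances:
d²(X, Bravo) = (0−1)² + (2−(-3))² = 1 + 25 = 26
d²(X, Cygnus) = (0−4)² + (2−4)² = 16 + 4 = 20
d²(X, Hydra) = (0−(-6))² + (2−2)² = 36 + 0 = 36
d²(X, Ursa) = (0−2)² + (2−(-1))² = 4 + 9 = 13
d²(X, Gemma) = (0−4)² + (2−2)² = 16 + 0 = 16
d²(X, Sigma) = (0−(-4))² + (2−(-5))² = 16 + 49 = 65
d²(X, Pavo) = (0−(-3))² + (2−(-2))² = 9 + 16 = 25
d²(X, Juno) = (0−(-5))² + (2−(-4))² = 25 + 36 = 61
d²(X, Orion) = (0−(-3))² + (2−(-3))² = 9 + 25 = 34
Minimum is at Ursa.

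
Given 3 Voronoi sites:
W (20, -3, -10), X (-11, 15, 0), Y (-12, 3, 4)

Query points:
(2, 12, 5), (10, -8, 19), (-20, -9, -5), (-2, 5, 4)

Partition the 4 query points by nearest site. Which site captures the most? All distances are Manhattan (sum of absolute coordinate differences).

(2, 12, 5) — d to each: W:48, X:21, Y:24 → nearest is X
(10, -8, 19) — d to each: W:44, X:63, Y:48 → nearest is W
(-20, -9, -5) — d to each: W:51, X:38, Y:29 → nearest is Y
(-2, 5, 4) — d to each: W:44, X:23, Y:12 → nearest is Y
Tally — W:1, X:1, Y:2. Y captures the most (2).

Y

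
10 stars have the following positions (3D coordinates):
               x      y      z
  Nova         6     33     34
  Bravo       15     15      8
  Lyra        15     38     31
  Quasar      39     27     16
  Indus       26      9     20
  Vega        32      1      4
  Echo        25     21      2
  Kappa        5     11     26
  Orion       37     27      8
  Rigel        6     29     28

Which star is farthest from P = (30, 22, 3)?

Since √ is increasing, it suffices to compare squared distances:
d²(P, Nova) = (30−6)² + (22−33)² + (3−34)² = 576 + 121 + 961 = 1658
d²(P, Bravo) = (30−15)² + (22−15)² + (3−8)² = 225 + 49 + 25 = 299
d²(P, Lyra) = (30−15)² + (22−38)² + (3−31)² = 225 + 256 + 784 = 1265
d²(P, Quasar) = (30−39)² + (22−27)² + (3−16)² = 81 + 25 + 169 = 275
d²(P, Indus) = (30−26)² + (22−9)² + (3−20)² = 16 + 169 + 289 = 474
d²(P, Vega) = (30−32)² + (22−1)² + (3−4)² = 4 + 441 + 1 = 446
d²(P, Echo) = (30−25)² + (22−21)² + (3−2)² = 25 + 1 + 1 = 27
d²(P, Kappa) = (30−5)² + (22−11)² + (3−26)² = 625 + 121 + 529 = 1275
d²(P, Orion) = (30−37)² + (22−27)² + (3−8)² = 49 + 25 + 25 = 99
d²(P, Rigel) = (30−6)² + (22−29)² + (3−28)² = 576 + 49 + 625 = 1250
The largest is to Nova.

Nova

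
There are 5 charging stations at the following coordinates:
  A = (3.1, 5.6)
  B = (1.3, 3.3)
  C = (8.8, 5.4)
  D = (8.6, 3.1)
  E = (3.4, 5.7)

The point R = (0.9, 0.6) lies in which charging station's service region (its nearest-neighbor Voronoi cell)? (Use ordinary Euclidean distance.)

Squared Euclidean distances:
|RA|² = (0.9−3.1)² + (0.6−5.6)² = 4.84 + 25 = 29.84
|RB|² = (0.9−1.3)² + (0.6−3.3)² = 0.16 + 7.29 = 7.45
|RC|² = (0.9−8.8)² + (0.6−5.4)² = 62.41 + 23.04 = 85.45
|RD|² = (0.9−8.6)² + (0.6−3.1)² = 59.29 + 6.25 = 65.54
|RE|² = (0.9−3.4)² + (0.6−5.7)² = 6.25 + 26.01 = 32.26
The smallest is to B, so R lies in the Voronoi region of B.

B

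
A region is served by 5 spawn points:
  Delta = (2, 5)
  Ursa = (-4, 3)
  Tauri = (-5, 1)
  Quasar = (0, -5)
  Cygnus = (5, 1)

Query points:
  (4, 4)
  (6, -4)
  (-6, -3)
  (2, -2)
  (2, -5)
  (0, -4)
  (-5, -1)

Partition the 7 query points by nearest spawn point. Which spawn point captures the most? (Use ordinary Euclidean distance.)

(4, 4) — d² to each: Delta:5, Ursa:65, Tauri:90, Quasar:97, Cygnus:10 → nearest is Delta
(6, -4) — d² to each: Delta:97, Ursa:149, Tauri:146, Quasar:37, Cygnus:26 → nearest is Cygnus
(-6, -3) — d² to each: Delta:128, Ursa:40, Tauri:17, Quasar:40, Cygnus:137 → nearest is Tauri
(2, -2) — d² to each: Delta:49, Ursa:61, Tauri:58, Quasar:13, Cygnus:18 → nearest is Quasar
(2, -5) — d² to each: Delta:100, Ursa:100, Tauri:85, Quasar:4, Cygnus:45 → nearest is Quasar
(0, -4) — d² to each: Delta:85, Ursa:65, Tauri:50, Quasar:1, Cygnus:50 → nearest is Quasar
(-5, -1) — d² to each: Delta:85, Ursa:17, Tauri:4, Quasar:41, Cygnus:104 → nearest is Tauri
Tally — Delta:1, Tauri:2, Quasar:3, Cygnus:1. Quasar captures the most (3).

Quasar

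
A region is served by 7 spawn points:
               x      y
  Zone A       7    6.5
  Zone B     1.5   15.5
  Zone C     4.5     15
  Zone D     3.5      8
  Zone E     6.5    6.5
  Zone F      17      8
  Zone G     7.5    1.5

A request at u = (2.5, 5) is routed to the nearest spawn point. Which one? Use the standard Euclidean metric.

Compare squared distances (the ordering matches that of the actual distances):
d²(u, Zone A) = (2.5−7)² + (5−6.5)² = 20.25 + 2.25 = 22.5
d²(u, Zone B) = (2.5−1.5)² + (5−15.5)² = 1 + 110.25 = 111.25
d²(u, Zone C) = (2.5−4.5)² + (5−15)² = 4 + 100 = 104
d²(u, Zone D) = (2.5−3.5)² + (5−8)² = 1 + 9 = 10
d²(u, Zone E) = (2.5−6.5)² + (5−6.5)² = 16 + 2.25 = 18.25
d²(u, Zone F) = (2.5−17)² + (5−8)² = 210.25 + 9 = 219.25
d²(u, Zone G) = (2.5−7.5)² + (5−1.5)² = 25 + 12.25 = 37.25
Minimum is at Zone D.

Zone D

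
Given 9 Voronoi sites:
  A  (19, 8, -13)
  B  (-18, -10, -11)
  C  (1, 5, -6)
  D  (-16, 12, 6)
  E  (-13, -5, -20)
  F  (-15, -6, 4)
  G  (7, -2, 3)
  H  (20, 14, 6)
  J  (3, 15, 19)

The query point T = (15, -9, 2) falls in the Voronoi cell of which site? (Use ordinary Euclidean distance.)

G

Compare squared distances (the ordering matches that of the actual distances):
|TA|² = (15−19)² + (-9−8)² + (2−(-13))² = 16 + 289 + 225 = 530
|TB|² = (15−(-18))² + (-9−(-10))² + (2−(-11))² = 1089 + 1 + 169 = 1259
|TC|² = (15−1)² + (-9−5)² + (2−(-6))² = 196 + 196 + 64 = 456
|TD|² = (15−(-16))² + (-9−12)² + (2−6)² = 961 + 441 + 16 = 1418
|TE|² = (15−(-13))² + (-9−(-5))² + (2−(-20))² = 784 + 16 + 484 = 1284
|TF|² = (15−(-15))² + (-9−(-6))² + (2−4)² = 900 + 9 + 4 = 913
|TG|² = (15−7)² + (-9−(-2))² + (2−3)² = 64 + 49 + 1 = 114
|TH|² = (15−20)² + (-9−14)² + (2−6)² = 25 + 529 + 16 = 570
|TJ|² = (15−3)² + (-9−15)² + (2−19)² = 144 + 576 + 289 = 1009
The smallest is to G, so T lies in the Voronoi region of G.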